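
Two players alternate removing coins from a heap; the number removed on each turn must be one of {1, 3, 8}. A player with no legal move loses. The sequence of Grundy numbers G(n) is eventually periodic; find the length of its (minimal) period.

n :  0  1  2  3  4  5  6  7  8  9 10 11 12 13 14 15 16 17 18 19 20 21 22 23
G :  0  1  0  1  0  1  0  1  2  3  2  0  1  0  1  0  1  0  1  2  3  2  0  1
G(n+11) = G(n) holds for n = 0,…,7 (a full window of length max(S) = 8), so the sequence is purely periodic with period 11.

11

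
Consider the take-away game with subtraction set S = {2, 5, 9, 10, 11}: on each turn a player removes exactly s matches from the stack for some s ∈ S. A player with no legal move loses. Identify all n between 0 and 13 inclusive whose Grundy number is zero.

n :  0  1  2  3  4  5  6  7  8  9 10 11 12 13
G :  0  0  1  1  0  2  1  0  0  1  1  2  2  3
P-positions are exactly the n with G(n) = 0.

0, 1, 4, 7, 8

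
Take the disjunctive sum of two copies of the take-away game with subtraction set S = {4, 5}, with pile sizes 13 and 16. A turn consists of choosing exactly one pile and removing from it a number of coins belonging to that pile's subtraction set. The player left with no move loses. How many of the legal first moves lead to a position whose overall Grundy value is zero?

0

All piles use S = {4, 5}:
n :  0  1  2  3  4  5  6  7  8  9 10 11 12 13 14 15 16
G :  0  0  0  0  1  1  1  1  2  0  0  0  0  1  1  1  1
Pile A: G(13) = 1.
Pile B: G(16) = 1.
Combined Grundy value = 1 ⊕ 1 = 0.
A winning move leaves total XOR = 0, i.e. changes one component's Grundy value g to g ⊕ X where X is the current total.
Pile A: target g' = 1⊕0 = 1, but every legal move changes the Grundy value (mex property), so 0 moves.
Pile B: target g' = 1⊕0 = 1, but every legal move changes the Grundy value (mex property), so 0 moves.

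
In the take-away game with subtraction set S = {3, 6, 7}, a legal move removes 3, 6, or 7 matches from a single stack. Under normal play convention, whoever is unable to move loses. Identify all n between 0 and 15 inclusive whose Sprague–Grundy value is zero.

0, 1, 2, 10, 11, 12

G(0) = 0
G(1) = mex{} = 0
G(2) = mex{} = 0
G(3) = mex{0} = 1
G(4) = mex{0} = 1
G(5) = mex{0} = 1
G(6) = mex{1,0} = 2
G(7) = mex{1,0,0} = 2
G(8) = mex{1,0,0} = 2
G(9) = mex{2,1,0} = 3
G(10) = mex{2,1,1} = 0
G(11) = mex{2,1,1} = 0
G(12) = mex{3,2,1} = 0
G(13) = mex{0,2,2} = 1
G(14) = mex{0,2,2} = 1
G(15) = mex{0,3,2} = 1
P-positions are exactly the n with G(n) = 0.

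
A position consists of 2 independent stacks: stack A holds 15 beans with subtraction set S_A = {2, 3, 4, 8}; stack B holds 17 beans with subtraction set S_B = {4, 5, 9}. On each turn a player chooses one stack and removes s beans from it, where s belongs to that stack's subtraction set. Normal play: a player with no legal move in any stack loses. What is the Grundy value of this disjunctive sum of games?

0

Stack A, S = {2, 3, 4, 8}:
G(0) = 0
G(1) = mex{} = 0
G(2) = mex{0} = 1
G(3) = mex{0,0} = 1
G(4) = mex{1,0,0} = 2
G(5) = mex{1,1,0} = 2
G(6) = mex{2,1,1} = 0
G(7) = mex{2,2,1} = 0
G(8) = mex{0,2,2,0} = 1
G(9) = mex{0,0,2,0} = 1
G(10) = mex{1,0,0,1} = 2
G(11) = mex{1,1,0,1} = 2
G(12) = mex{2,1,1,2} = 0
G(13) = mex{2,2,1,2} = 0
G(14) = mex{0,2,2,0} = 1
G(15) = mex{0,0,2,0} = 1
G_A(15) = 1.
Stack B, S = {4, 5, 9}:
G(0) = 0
G(1) = mex{} = 0
G(2) = mex{} = 0
G(3) = mex{} = 0
G(4) = mex{0} = 1
G(5) = mex{0,0} = 1
G(6) = mex{0,0} = 1
G(7) = mex{0,0} = 1
G(8) = mex{1,0} = 2
G(9) = mex{1,1,0} = 2
G(10) = mex{1,1,0} = 2
G(11) = mex{1,1,0} = 2
G(12) = mex{2,1,0} = 3
G(13) = mex{2,2,1} = 0
G(14) = mex{2,2,1} = 0
G(15) = mex{2,2,1} = 0
G(16) = mex{3,2,1} = 0
G(17) = mex{0,3,2} = 1
G_B(17) = 1.
Combined Grundy value = 1 ⊕ 1 = 0.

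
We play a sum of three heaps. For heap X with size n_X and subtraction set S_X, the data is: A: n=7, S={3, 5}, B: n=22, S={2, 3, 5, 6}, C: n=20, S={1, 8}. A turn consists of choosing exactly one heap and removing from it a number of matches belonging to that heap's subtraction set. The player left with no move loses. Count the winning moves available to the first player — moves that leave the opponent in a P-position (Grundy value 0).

Heap A, S = {3, 5}:
G(0) = 0
G(1) = mex{} = 0
G(2) = mex{} = 0
G(3) = mex{0} = 1
G(4) = mex{0} = 1
G(5) = mex{0,0} = 1
G(6) = mex{1,0} = 2
G(7) = mex{1,0} = 2
G_A(7) = 2.
Heap B, S = {2, 3, 5, 6}:
n :  0  1  2  3  4  5  6  7  8  9 10 11 12 13 14 15 16 17 18 19 20 21 22
G :  0  0  1  1  2  2  3  3  0  0  1  1  2  2  3  3  0  0  1  1  2  2  3
G_B(22) = 3.
Heap C, S = {1, 8}:
G(0) = 0
G(1) = mex{0} = 1
G(2) = mex{1} = 0
G(3) = mex{0} = 1
G(4) = mex{1} = 0
G(5) = mex{0} = 1
G(6) = mex{1} = 0
G(7) = mex{0} = 1
G(8) = mex{1,0} = 2
G(9) = mex{2,1} = 0
G(10) = mex{0,0} = 1
G(11) = mex{1,1} = 0
G(12) = mex{0,0} = 1
G(13) = mex{1,1} = 0
G(14) = mex{0,0} = 1
G(15) = mex{1,1} = 0
G(16) = mex{0,2} = 1
G(17) = mex{1,0} = 2
G(18) = mex{2,1} = 0
G(19) = mex{0,0} = 1
G(20) = mex{1,1} = 0
G_C(20) = 0.
Combined Grundy value = 2 ⊕ 3 ⊕ 0 = 1.
A winning move leaves total XOR = 0, i.e. changes one component's Grundy value g to g ⊕ X where X is the current total.
Heap A: need g' = 2⊕1 = 3. Options: 7−3→G=1, 7−5→G=0. Hits: 0.
Heap B: need g' = 3⊕1 = 2. Options: 22−2→G=2, 22−3→G=1, 22−5→G=0, 22−6→G=0. Hits: 1.
Heap C: need g' = 0⊕1 = 1. Options: 20−1→G=1, 20−8→G=1. Hits: 2.

3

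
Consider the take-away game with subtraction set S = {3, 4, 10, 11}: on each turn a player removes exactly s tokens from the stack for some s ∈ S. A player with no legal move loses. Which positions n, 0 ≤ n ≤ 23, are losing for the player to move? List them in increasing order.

G(0) = 0
G(1) = mex{} = 0
G(2) = mex{} = 0
G(3) = mex{0} = 1
G(4) = mex{0,0} = 1
G(5) = mex{0,0} = 1
G(6) = mex{1,0} = 2
G(7) = mex{1,1} = 0
G(8) = mex{1,1} = 0
G(9) = mex{2,1} = 0
G(10) = mex{0,2,0} = 1
G(11) = mex{0,0,0,0} = 1
G(12) = mex{0,0,0,0} = 1
G(13) = mex{1,0,1,0} = 2
G(14) = mex{1,1,1,1} = 0
G(15) = mex{1,1,1,1} = 0
G(16) = mex{2,1,2,1} = 0
G(17) = mex{0,2,0,2} = 1
G(18) = mex{0,0,0,0} = 1
G(19) = mex{0,0,0,0} = 1
G(20) = mex{1,0,1,0} = 2
G(21) = mex{1,1,1,1} = 0
G(22) = mex{1,1,1,1} = 0
G(23) = mex{2,1,2,1} = 0
P-positions are exactly the n with G(n) = 0.

0, 1, 2, 7, 8, 9, 14, 15, 16, 21, 22, 23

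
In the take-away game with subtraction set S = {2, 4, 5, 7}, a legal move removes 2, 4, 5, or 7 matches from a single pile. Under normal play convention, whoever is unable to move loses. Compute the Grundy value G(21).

n :  0  1  2  3  4  5  6  7  8  9 10 11 12 13 14 15 16 17 18 19 20 21
G :  0  0  1  1  2  2  3  3  4  0  0  1  1  2  2  3  3  4  0  0  1  1

1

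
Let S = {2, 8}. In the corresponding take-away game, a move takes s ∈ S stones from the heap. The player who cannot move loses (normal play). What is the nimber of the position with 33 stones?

1

n :  0  1  2  3  4  5  6  7  8  9 10 11 12 13 14 15 16 17 18 19 20 21 22 23 24 25 26 27 28 29 30 31 32 33
G :  0  0  1  1  0  0  1  1  2  2  0  0  1  1  0  0  1  1  2  2  0  0  1  1  0  0  1  1  2  2  0  0  1  1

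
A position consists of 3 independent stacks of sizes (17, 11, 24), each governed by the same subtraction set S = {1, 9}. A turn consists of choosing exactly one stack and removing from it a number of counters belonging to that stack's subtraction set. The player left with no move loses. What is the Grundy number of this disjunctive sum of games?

0

All stacks use S = {1, 9}:
G(0) = 0
G(1) = mex{0} = 1
G(2) = mex{1} = 0
G(3) = mex{0} = 1
G(4) = mex{1} = 0
G(5) = mex{0} = 1
G(6) = mex{1} = 0
G(7) = mex{0} = 1
G(8) = mex{1} = 0
G(9) = mex{0,0} = 1
G(10) = mex{1,1} = 0
G(11) = mex{0,0} = 1
G(12) = mex{1,1} = 0
G(13) = mex{0,0} = 1
G(14) = mex{1,1} = 0
G(15) = mex{0,0} = 1
G(16) = mex{1,1} = 0
G(17) = mex{0,0} = 1
G(18) = mex{1,1} = 0
G(19) = mex{0,0} = 1
G(20) = mex{1,1} = 0
G(21) = mex{0,0} = 1
G(22) = mex{1,1} = 0
G(23) = mex{0,0} = 1
G(24) = mex{1,1} = 0
Stack A: G(17) = 1.
Stack B: G(11) = 1.
Stack C: G(24) = 0.
Combined Grundy value = 1 ⊕ 1 ⊕ 0 = 0.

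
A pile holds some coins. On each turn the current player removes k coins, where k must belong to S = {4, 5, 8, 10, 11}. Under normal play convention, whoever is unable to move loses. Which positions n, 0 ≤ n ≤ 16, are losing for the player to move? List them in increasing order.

0, 1, 2, 3, 15, 16

n :  0  1  2  3  4  5  6  7  8  9 10 11 12 13 14 15 16
G :  0  0  0  0  1  1  1  1  2  2  2  2  3  3  3  0  0
P-positions are exactly the n with G(n) = 0.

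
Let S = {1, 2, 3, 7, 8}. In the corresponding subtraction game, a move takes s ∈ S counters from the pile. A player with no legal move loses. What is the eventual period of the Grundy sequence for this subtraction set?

n :  0  1  2  3  4  5  6  7  8  9 10 11 12 13 14 15 16 17 18 19
G :  0  1  2  3  0  1  2  3  4  0  1  2  3  0  1  2  3  4  0  1
G(n+9) = G(n) holds for n = 0,…,7 (a full window of length max(S) = 8), so the sequence is purely periodic with period 9.

9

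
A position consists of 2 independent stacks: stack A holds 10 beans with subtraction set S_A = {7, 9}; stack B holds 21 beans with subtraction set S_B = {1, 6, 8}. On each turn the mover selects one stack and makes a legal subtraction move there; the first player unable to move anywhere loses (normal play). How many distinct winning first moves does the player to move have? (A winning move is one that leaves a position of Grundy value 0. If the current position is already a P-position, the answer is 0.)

Stack A, S = {7, 9}:
G(0) = 0
G(1) = mex{} = 0
G(2) = mex{} = 0
G(3) = mex{} = 0
G(4) = mex{} = 0
G(5) = mex{} = 0
G(6) = mex{} = 0
G(7) = mex{0} = 1
G(8) = mex{0} = 1
G(9) = mex{0,0} = 1
G(10) = mex{0,0} = 1
G_A(10) = 1.
Stack B, S = {1, 6, 8}:
G(0) = 0
G(1) = mex{0} = 1
G(2) = mex{1} = 0
G(3) = mex{0} = 1
G(4) = mex{1} = 0
G(5) = mex{0} = 1
G(6) = mex{1,0} = 2
G(7) = mex{2,1} = 0
G(8) = mex{0,0,0} = 1
G(9) = mex{1,1,1} = 0
G(10) = mex{0,0,0} = 1
G(11) = mex{1,1,1} = 0
G(12) = mex{0,2,0} = 1
G(13) = mex{1,0,1} = 2
G(14) = mex{2,1,2} = 0
G(15) = mex{0,0,0} = 1
G(16) = mex{1,1,1} = 0
G(17) = mex{0,0,0} = 1
G(18) = mex{1,1,1} = 0
G(19) = mex{0,2,0} = 1
G(20) = mex{1,0,1} = 2
G(21) = mex{2,1,2} = 0
G_B(21) = 0.
Combined Grundy value = 1 ⊕ 0 = 1.
A winning move leaves total XOR = 0, i.e. changes one component's Grundy value g to g ⊕ X where X is the current total.
Stack A: need g' = 1⊕1 = 0. Options: 10−7→G=0, 10−9→G=0. Hits: 2.
Stack B: need g' = 0⊕1 = 1. Options: 21−1→G=2, 21−6→G=1, 21−8→G=2. Hits: 1.

3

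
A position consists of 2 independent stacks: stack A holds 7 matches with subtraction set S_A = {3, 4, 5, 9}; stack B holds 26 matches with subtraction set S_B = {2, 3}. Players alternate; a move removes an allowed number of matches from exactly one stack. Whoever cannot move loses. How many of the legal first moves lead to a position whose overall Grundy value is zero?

2

Stack A, S = {3, 4, 5, 9}:
G(0) = 0
G(1) = mex{} = 0
G(2) = mex{} = 0
G(3) = mex{0} = 1
G(4) = mex{0,0} = 1
G(5) = mex{0,0,0} = 1
G(6) = mex{1,0,0} = 2
G(7) = mex{1,1,0} = 2
G_A(7) = 2.
Stack B, S = {2, 3}:
n :  0  1  2  3  4  5  6  7  8  9 10 11 12 13 14 15 16 17 18 19 20 21 22 23 24 25 26
G :  0  0  1  1  2  0  0  1  1  2  0  0  1  1  2  0  0  1  1  2  0  0  1  1  2  0  0
G_B(26) = 0.
Combined Grundy value = 2 ⊕ 0 = 2.
A winning move leaves total XOR = 0, i.e. changes one component's Grundy value g to g ⊕ X where X is the current total.
Stack A: need g' = 2⊕2 = 0. Options: 7−3→G=1, 7−4→G=1, 7−5→G=0. Hits: 1.
Stack B: need g' = 0⊕2 = 2. Options: 26−2→G=2, 26−3→G=1. Hits: 1.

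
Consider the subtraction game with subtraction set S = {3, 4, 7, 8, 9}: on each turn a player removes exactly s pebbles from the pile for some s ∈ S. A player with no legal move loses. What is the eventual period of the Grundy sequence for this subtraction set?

G(0) = 0
G(1) = mex{} = 0
G(2) = mex{} = 0
G(3) = mex{0} = 1
G(4) = mex{0,0} = 1
G(5) = mex{0,0} = 1
G(6) = mex{1,0} = 2
G(7) = mex{1,1,0} = 2
G(8) = mex{1,1,0,0} = 2
G(9) = mex{2,1,0,0,0} = 3
G(10) = mex{2,2,1,0,0} = 3
G(11) = mex{2,2,1,1,0} = 3
G(12) = mex{3,2,1,1,1} = 0
G(13) = mex{3,3,2,1,1} = 0
G(14) = mex{3,3,2,2,1} = 0
G(15) = mex{0,3,2,2,2} = 1
G(16) = mex{0,0,3,2,2} = 1
G(17) = mex{0,0,3,3,2} = 1
G(18) = mex{1,0,3,3,3} = 2
G(19) = mex{1,1,0,3,3} = 2
G(20) = mex{1,1,0,0,3} = 2
G(21) = mex{2,1,0,0,0} = 3
G(22) = mex{2,2,1,0,0} = 3
G(23) = mex{2,2,1,1,0} = 3
G(24) = mex{3,2,1,1,1} = 0
G(25) = mex{3,3,2,1,1} = 0
G(n+12) = G(n) holds for n = 0,…,8 (a full window of length max(S) = 9), so the sequence is purely periodic with period 12.

12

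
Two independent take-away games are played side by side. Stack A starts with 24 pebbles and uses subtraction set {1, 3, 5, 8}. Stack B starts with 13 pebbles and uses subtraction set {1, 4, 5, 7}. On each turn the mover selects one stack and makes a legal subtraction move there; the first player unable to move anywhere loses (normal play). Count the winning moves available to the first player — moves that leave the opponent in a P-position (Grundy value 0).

Stack A, S = {1, 3, 5, 8}:
G(0) = 0
G(1) = mex{0} = 1
G(2) = mex{1} = 0
G(3) = mex{0,0} = 1
G(4) = mex{1,1} = 0
G(5) = mex{0,0,0} = 1
G(6) = mex{1,1,1} = 0
G(7) = mex{0,0,0} = 1
G(8) = mex{1,1,1,0} = 2
G(9) = mex{2,0,0,1} = 3
G(10) = mex{3,1,1,0} = 2
G(11) = mex{2,2,0,1} = 3
G(12) = mex{3,3,1,0} = 2
G(13) = mex{2,2,2,1} = 0
G(14) = mex{0,3,3,0} = 1
G(15) = mex{1,2,2,1} = 0
G(16) = mex{0,0,3,2} = 1
G(17) = mex{1,1,2,3} = 0
G(18) = mex{0,0,0,2} = 1
G(19) = mex{1,1,1,3} = 0
G(20) = mex{0,0,0,2} = 1
G(21) = mex{1,1,1,0} = 2
G(22) = mex{2,0,0,1} = 3
G(23) = mex{3,1,1,0} = 2
G(24) = mex{2,2,0,1} = 3
G_A(24) = 3.
Stack B, S = {1, 4, 5, 7}:
n :  0  1  2  3  4  5  6  7  8  9 10 11 12 13
G :  0  1  0  1  2  3  2  3  0  1  0  1  2  3
G_B(13) = 3.
Combined Grundy value = 3 ⊕ 3 = 0.
A winning move leaves total XOR = 0, i.e. changes one component's Grundy value g to g ⊕ X where X is the current total.
Stack A: target g' = 3⊕0 = 3, but every legal move changes the Grundy value (mex property), so 0 moves.
Stack B: target g' = 3⊕0 = 3, but every legal move changes the Grundy value (mex property), so 0 moves.

0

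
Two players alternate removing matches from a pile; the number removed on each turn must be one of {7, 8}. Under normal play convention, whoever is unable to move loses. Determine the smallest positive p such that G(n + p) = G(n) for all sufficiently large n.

G(0) = 0
G(1) = mex{} = 0
G(2) = mex{} = 0
G(3) = mex{} = 0
G(4) = mex{} = 0
G(5) = mex{} = 0
G(6) = mex{} = 0
G(7) = mex{0} = 1
G(8) = mex{0,0} = 1
G(9) = mex{0,0} = 1
G(10) = mex{0,0} = 1
G(11) = mex{0,0} = 1
G(12) = mex{0,0} = 1
G(13) = mex{0,0} = 1
G(14) = mex{1,0} = 2
G(15) = mex{1,1} = 0
G(16) = mex{1,1} = 0
G(17) = mex{1,1} = 0
G(18) = mex{1,1} = 0
G(19) = mex{1,1} = 0
G(20) = mex{1,1} = 0
G(21) = mex{2,1} = 0
G(22) = mex{0,2} = 1
G(23) = mex{0,0} = 1
G(24) = mex{0,0} = 1
G(25) = mex{0,0} = 1
G(26) = mex{0,0} = 1
G(27) = mex{0,0} = 1
G(28) = mex{0,0} = 1
G(29) = mex{1,0} = 2
G(30) = mex{1,1} = 0
G(31) = mex{1,1} = 0
G(n+15) = G(n) holds for n = 0,…,7 (a full window of length max(S) = 8), so the sequence is purely periodic with period 15.

15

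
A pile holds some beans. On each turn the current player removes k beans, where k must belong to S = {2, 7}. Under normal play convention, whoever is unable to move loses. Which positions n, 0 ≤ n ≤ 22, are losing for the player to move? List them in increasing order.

0, 1, 4, 5, 9, 10, 13, 14, 18, 19, 22

n :  0  1  2  3  4  5  6  7  8  9 10 11 12 13 14 15 16 17 18 19 20 21 22
G :  0  0  1  1  0  0  1  1  2  0  0  1  1  0  0  1  1  2  0  0  1  1  0
P-positions are exactly the n with G(n) = 0.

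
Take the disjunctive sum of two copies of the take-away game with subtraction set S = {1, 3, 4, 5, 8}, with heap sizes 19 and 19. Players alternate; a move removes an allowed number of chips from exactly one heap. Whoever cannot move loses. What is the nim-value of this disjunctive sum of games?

All heaps use S = {1, 3, 4, 5, 8}:
G(0) = 0
G(1) = mex{0} = 1
G(2) = mex{1} = 0
G(3) = mex{0,0} = 1
G(4) = mex{1,1,0} = 2
G(5) = mex{2,0,1,0} = 3
G(6) = mex{3,1,0,1} = 2
G(7) = mex{2,2,1,0} = 3
G(8) = mex{3,3,2,1,0} = 4
G(9) = mex{4,2,3,2,1} = 0
G(10) = mex{0,3,2,3,0} = 1
G(11) = mex{1,4,3,2,1} = 0
G(12) = mex{0,0,4,3,2} = 1
G(13) = mex{1,1,0,4,3} = 2
G(14) = mex{2,0,1,0,2} = 3
G(15) = mex{3,1,0,1,3} = 2
G(16) = mex{2,2,1,0,4} = 3
G(17) = mex{3,3,2,1,0} = 4
G(18) = mex{4,2,3,2,1} = 0
G(19) = mex{0,3,2,3,0} = 1
Heap A: G(19) = 1.
Heap B: G(19) = 1.
Combined Grundy value = 1 ⊕ 1 = 0.

0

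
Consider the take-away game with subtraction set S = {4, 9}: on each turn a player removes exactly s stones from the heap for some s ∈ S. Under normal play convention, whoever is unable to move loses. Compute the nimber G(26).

0

n :  0  1  2  3  4  5  6  7  8  9 10 11 12 13 14 15 16 17 18 19 20 21 22 23 24 25 26
G :  0  0  0  0  1  1  1  1  0  2  2  2  1  0  0  0  0  1  1  1  1  0  2  2  2  1  0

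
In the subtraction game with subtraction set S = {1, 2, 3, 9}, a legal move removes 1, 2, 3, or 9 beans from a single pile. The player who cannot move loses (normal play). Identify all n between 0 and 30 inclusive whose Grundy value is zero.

G(0) = 0
G(1) = mex{0} = 1
G(2) = mex{1,0} = 2
G(3) = mex{2,1,0} = 3
G(4) = mex{3,2,1} = 0
G(5) = mex{0,3,2} = 1
G(6) = mex{1,0,3} = 2
G(7) = mex{2,1,0} = 3
G(8) = mex{3,2,1} = 0
G(9) = mex{0,3,2,0} = 1
G(10) = mex{1,0,3,1} = 2
G(11) = mex{2,1,0,2} = 3
G(12) = mex{3,2,1,3} = 0
G(13) = mex{0,3,2,0} = 1
G(14) = mex{1,0,3,1} = 2
G(15) = mex{2,1,0,2} = 3
G(16) = mex{3,2,1,3} = 0
G(17) = mex{0,3,2,0} = 1
G(18) = mex{1,0,3,1} = 2
G(19) = mex{2,1,0,2} = 3
G(20) = mex{3,2,1,3} = 0
G(21) = mex{0,3,2,0} = 1
G(22) = mex{1,0,3,1} = 2
G(23) = mex{2,1,0,2} = 3
G(24) = mex{3,2,1,3} = 0
G(25) = mex{0,3,2,0} = 1
G(26) = mex{1,0,3,1} = 2
G(27) = mex{2,1,0,2} = 3
G(28) = mex{3,2,1,3} = 0
G(29) = mex{0,3,2,0} = 1
G(30) = mex{1,0,3,1} = 2
P-positions are exactly the n with G(n) = 0.

0, 4, 8, 12, 16, 20, 24, 28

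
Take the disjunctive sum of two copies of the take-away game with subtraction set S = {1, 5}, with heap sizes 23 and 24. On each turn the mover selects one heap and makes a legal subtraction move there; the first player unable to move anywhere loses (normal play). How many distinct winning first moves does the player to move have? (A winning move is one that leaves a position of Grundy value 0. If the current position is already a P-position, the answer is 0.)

All heaps use S = {1, 5}:
n :  0  1  2  3  4  5  6  7  8  9 10 11 12 13 14 15 16 17 18 19 20 21 22 23 24
G :  0  1  0  1  0  1  0  1  0  1  0  1  0  1  0  1  0  1  0  1  0  1  0  1  0
Heap A: G(23) = 1.
Heap B: G(24) = 0.
Combined Grundy value = 1 ⊕ 0 = 1.
A winning move leaves total XOR = 0, i.e. changes one component's Grundy value g to g ⊕ X where X is the current total.
Heap A: need g' = 1⊕1 = 0. Options: 23−1→G=0, 23−5→G=0. Hits: 2.
Heap B: need g' = 0⊕1 = 1. Options: 24−1→G=1, 24−5→G=1. Hits: 2.

4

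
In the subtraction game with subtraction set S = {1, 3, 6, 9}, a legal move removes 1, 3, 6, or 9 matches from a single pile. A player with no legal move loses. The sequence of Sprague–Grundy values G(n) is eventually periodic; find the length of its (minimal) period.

12

G(0) = 0
G(1) = mex{0} = 1
G(2) = mex{1} = 0
G(3) = mex{0,0} = 1
G(4) = mex{1,1} = 0
G(5) = mex{0,0} = 1
G(6) = mex{1,1,0} = 2
G(7) = mex{2,0,1} = 3
G(8) = mex{3,1,0} = 2
G(9) = mex{2,2,1,0} = 3
G(10) = mex{3,3,0,1} = 2
G(11) = mex{2,2,1,0} = 3
G(12) = mex{3,3,2,1} = 0
G(13) = mex{0,2,3,0} = 1
G(14) = mex{1,3,2,1} = 0
G(15) = mex{0,0,3,2} = 1
G(16) = mex{1,1,2,3} = 0
G(17) = mex{0,0,3,2} = 1
G(18) = mex{1,1,0,3} = 2
G(19) = mex{2,0,1,2} = 3
G(20) = mex{3,1,0,3} = 2
G(21) = mex{2,2,1,0} = 3
G(22) = mex{3,3,0,1} = 2
G(23) = mex{2,2,1,0} = 3
G(24) = mex{3,3,2,1} = 0
G(25) = mex{0,2,3,0} = 1
G(n+12) = G(n) holds for n = 0,…,8 (a full window of length max(S) = 9), so the sequence is purely periodic with period 12.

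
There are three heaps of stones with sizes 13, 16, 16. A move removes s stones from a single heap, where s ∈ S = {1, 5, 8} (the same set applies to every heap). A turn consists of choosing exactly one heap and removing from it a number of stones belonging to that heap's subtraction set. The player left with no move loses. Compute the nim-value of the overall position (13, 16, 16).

0

All heaps use S = {1, 5, 8}:
n :  0  1  2  3  4  5  6  7  8  9 10 11 12 13 14 15 16
G :  0  1  0  1  0  1  0  1  2  3  2  3  2  0  1  0  1
Heap A: G(13) = 0.
Heap B: G(16) = 1.
Heap C: G(16) = 1.
Combined Grundy value = 0 ⊕ 1 ⊕ 1 = 0.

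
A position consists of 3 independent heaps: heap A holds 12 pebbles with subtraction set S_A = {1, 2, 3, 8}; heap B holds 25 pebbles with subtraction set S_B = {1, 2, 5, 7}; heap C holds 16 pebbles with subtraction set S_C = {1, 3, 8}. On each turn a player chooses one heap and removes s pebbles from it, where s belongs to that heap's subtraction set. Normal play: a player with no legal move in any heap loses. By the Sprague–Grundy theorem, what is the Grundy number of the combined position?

3

Heap A, S = {1, 2, 3, 8}:
n :  0  1  2  3  4  5  6  7  8  9 10 11 12
G :  0  1  2  3  0  1  2  3  4  0  1  2  3
G_A(12) = 3.
Heap B, S = {1, 2, 5, 7}:
n :  0  1  2  3  4  5  6  7  8  9 10 11 12 13 14 15 16 17 18 19 20 21 22 23 24 25
G :  0  1  2  0  1  2  0  1  2  0  1  2  0  1  2  0  1  2  0  1  2  0  1  2  0  1
G_B(25) = 1.
Heap C, S = {1, 3, 8}:
n :  0  1  2  3  4  5  6  7  8  9 10 11 12 13 14 15 16
G :  0  1  0  1  0  1  0  1  2  3  2  0  1  0  1  0  1
G_C(16) = 1.
Combined Grundy value = 3 ⊕ 1 ⊕ 1 = 3.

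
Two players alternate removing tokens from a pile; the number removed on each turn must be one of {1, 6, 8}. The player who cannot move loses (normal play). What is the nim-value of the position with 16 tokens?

0

n :  0  1  2  3  4  5  6  7  8  9 10 11 12 13 14 15 16
G :  0  1  0  1  0  1  2  0  1  0  1  0  1  2  0  1  0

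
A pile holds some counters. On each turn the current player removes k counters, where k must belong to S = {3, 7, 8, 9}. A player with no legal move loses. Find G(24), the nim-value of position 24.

n :  0  1  2  3  4  5  6  7  8  9 10 11 12 13 14 15 16 17 18 19 20 21 22 23 24
G :  0  0  0  1  1  1  0  2  2  1  3  3  0  2  4  1  0  0  0  1  1  1  0  2  2

2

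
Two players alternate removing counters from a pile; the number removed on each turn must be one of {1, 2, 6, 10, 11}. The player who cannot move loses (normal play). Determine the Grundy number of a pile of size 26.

n :  0  1  2  3  4  5  6  7  8  9 10 11 12 13 14 15 16 17 18 19 20 21 22 23 24 25 26
G :  0  1  2  0  1  2  3  0  1  2  3  4  0  1  2  0  1  2  3  0  1  2  3  4  0  1  2

2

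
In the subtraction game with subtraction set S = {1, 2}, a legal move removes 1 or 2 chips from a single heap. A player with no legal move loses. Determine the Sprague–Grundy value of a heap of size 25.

n :  0  1  2  3  4  5  6  7  8  9 10 11 12 13 14 15 16 17 18 19 20 21 22 23 24 25
G :  0  1  2  0  1  2  0  1  2  0  1  2  0  1  2  0  1  2  0  1  2  0  1  2  0  1

1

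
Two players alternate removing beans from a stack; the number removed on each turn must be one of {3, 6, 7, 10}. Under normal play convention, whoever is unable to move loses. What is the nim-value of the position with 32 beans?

G(0) = 0
G(1) = mex{} = 0
G(2) = mex{} = 0
G(3) = mex{0} = 1
G(4) = mex{0} = 1
G(5) = mex{0} = 1
G(6) = mex{1,0} = 2
G(7) = mex{1,0,0} = 2
G(8) = mex{1,0,0} = 2
G(9) = mex{2,1,0} = 3
G(10) = mex{2,1,1,0} = 3
G(11) = mex{2,1,1,0} = 3
G(12) = mex{3,2,1,0} = 4
G(13) = mex{3,2,2,1} = 0
G(14) = mex{3,2,2,1} = 0
G(15) = mex{4,3,2,1} = 0
G(16) = mex{0,3,3,2} = 1
G(17) = mex{0,3,3,2} = 1
G(18) = mex{0,4,3,2} = 1
G(19) = mex{1,0,4,3} = 2
G(20) = mex{1,0,0,3} = 2
G(21) = mex{1,0,0,3} = 2
G(22) = mex{2,1,0,4} = 3
G(23) = mex{2,1,1,0} = 3
G(24) = mex{2,1,1,0} = 3
G(25) = mex{3,2,1,0} = 4
G(26) = mex{3,2,2,1} = 0
G(27) = mex{3,2,2,1} = 0
G(28) = mex{4,3,2,1} = 0
G(29) = mex{0,3,3,2} = 1
G(30) = mex{0,3,3,2} = 1
G(31) = mex{0,4,3,2} = 1
G(32) = mex{1,0,4,3} = 2

2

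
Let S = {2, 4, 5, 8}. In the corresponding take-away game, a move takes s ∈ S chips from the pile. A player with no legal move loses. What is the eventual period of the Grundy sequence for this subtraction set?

3

n :  0  1  2  3  4  5  6  7  8  9 10 11 12 13 14 15 16 17 18 19 20 21
G :  0  0  1  1  2  2  3  0  4  1  0  2  1  0  2  1  0  2  1  0  2  1
From n = 9 onward G(n+3) = G(n); since this holds over max(S) = 8 consecutive positions the period is 3 (pre-period 9).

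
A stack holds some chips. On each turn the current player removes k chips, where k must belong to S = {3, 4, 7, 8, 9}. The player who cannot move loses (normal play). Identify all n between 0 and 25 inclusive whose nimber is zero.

G(0) = 0
G(1) = mex{} = 0
G(2) = mex{} = 0
G(3) = mex{0} = 1
G(4) = mex{0,0} = 1
G(5) = mex{0,0} = 1
G(6) = mex{1,0} = 2
G(7) = mex{1,1,0} = 2
G(8) = mex{1,1,0,0} = 2
G(9) = mex{2,1,0,0,0} = 3
G(10) = mex{2,2,1,0,0} = 3
G(11) = mex{2,2,1,1,0} = 3
G(12) = mex{3,2,1,1,1} = 0
G(13) = mex{3,3,2,1,1} = 0
G(14) = mex{3,3,2,2,1} = 0
G(15) = mex{0,3,2,2,2} = 1
G(16) = mex{0,0,3,2,2} = 1
G(17) = mex{0,0,3,3,2} = 1
G(18) = mex{1,0,3,3,3} = 2
G(19) = mex{1,1,0,3,3} = 2
G(20) = mex{1,1,0,0,3} = 2
G(21) = mex{2,1,0,0,0} = 3
G(22) = mex{2,2,1,0,0} = 3
G(23) = mex{2,2,1,1,0} = 3
G(24) = mex{3,2,1,1,1} = 0
G(25) = mex{3,3,2,1,1} = 0
P-positions are exactly the n with G(n) = 0.

0, 1, 2, 12, 13, 14, 24, 25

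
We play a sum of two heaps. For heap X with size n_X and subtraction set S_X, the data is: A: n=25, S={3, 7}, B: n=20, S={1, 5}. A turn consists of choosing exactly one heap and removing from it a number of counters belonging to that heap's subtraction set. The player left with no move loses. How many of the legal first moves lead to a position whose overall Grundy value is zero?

Heap A, S = {3, 7}:
G(0) = 0
G(1) = mex{} = 0
G(2) = mex{} = 0
G(3) = mex{0} = 1
G(4) = mex{0} = 1
G(5) = mex{0} = 1
G(6) = mex{1} = 0
G(7) = mex{1,0} = 2
G(8) = mex{1,0} = 2
G(9) = mex{0,0} = 1
G(10) = mex{2,1} = 0
G(11) = mex{2,1} = 0
G(12) = mex{1,1} = 0
G(13) = mex{0,0} = 1
G(14) = mex{0,2} = 1
G(15) = mex{0,2} = 1
G(16) = mex{1,1} = 0
G(17) = mex{1,0} = 2
G(18) = mex{1,0} = 2
G(19) = mex{0,0} = 1
G(20) = mex{2,1} = 0
G(21) = mex{2,1} = 0
G(22) = mex{1,1} = 0
G(23) = mex{0,0} = 1
G(24) = mex{0,2} = 1
G(25) = mex{0,2} = 1
G_A(25) = 1.
Heap B, S = {1, 5}:
n :  0  1  2  3  4  5  6  7  8  9 10 11 12 13 14 15 16 17 18 19 20
G :  0  1  0  1  0  1  0  1  0  1  0  1  0  1  0  1  0  1  0  1  0
G_B(20) = 0.
Combined Grundy value = 1 ⊕ 0 = 1.
A winning move leaves total XOR = 0, i.e. changes one component's Grundy value g to g ⊕ X where X is the current total.
Heap A: need g' = 1⊕1 = 0. Options: 25−3→G=0, 25−7→G=2. Hits: 1.
Heap B: need g' = 0⊕1 = 1. Options: 20−1→G=1, 20−5→G=1. Hits: 2.

3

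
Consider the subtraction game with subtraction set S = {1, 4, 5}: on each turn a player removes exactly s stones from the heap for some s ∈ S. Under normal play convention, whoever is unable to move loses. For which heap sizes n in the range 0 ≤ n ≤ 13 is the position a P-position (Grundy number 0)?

0, 2, 8, 10

n :  0  1  2  3  4  5  6  7  8  9 10 11 12 13
G :  0  1  0  1  2  3  2  3  0  1  0  1  2  3
P-positions are exactly the n with G(n) = 0.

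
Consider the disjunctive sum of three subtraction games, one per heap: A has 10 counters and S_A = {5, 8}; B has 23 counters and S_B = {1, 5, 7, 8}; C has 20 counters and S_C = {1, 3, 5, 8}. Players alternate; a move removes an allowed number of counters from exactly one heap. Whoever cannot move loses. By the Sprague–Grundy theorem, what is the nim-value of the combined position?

1

Heap A, S = {5, 8}:
n :  0  1  2  3  4  5  6  7  8  9 10
G :  0  0  0  0  0  1  1  1  1  1  2
G_A(10) = 2.
Heap B, S = {1, 5, 7, 8}:
G(0) = 0
G(1) = mex{0} = 1
G(2) = mex{1} = 0
G(3) = mex{0} = 1
G(4) = mex{1} = 0
G(5) = mex{0,0} = 1
G(6) = mex{1,1} = 0
G(7) = mex{0,0,0} = 1
G(8) = mex{1,1,1,0} = 2
G(9) = mex{2,0,0,1} = 3
G(10) = mex{3,1,1,0} = 2
G(11) = mex{2,0,0,1} = 3
G(12) = mex{3,1,1,0} = 2
G(13) = mex{2,2,0,1} = 3
G(14) = mex{3,3,1,0} = 2
G(15) = mex{2,2,2,1} = 0
G(16) = mex{0,3,3,2} = 1
G(17) = mex{1,2,2,3} = 0
G(18) = mex{0,3,3,2} = 1
G(19) = mex{1,2,2,3} = 0
G(20) = mex{0,0,3,2} = 1
G(21) = mex{1,1,2,3} = 0
G(22) = mex{0,0,0,2} = 1
G(23) = mex{1,1,1,0} = 2
G_B(23) = 2.
Heap C, S = {1, 3, 5, 8}:
G(0) = 0
G(1) = mex{0} = 1
G(2) = mex{1} = 0
G(3) = mex{0,0} = 1
G(4) = mex{1,1} = 0
G(5) = mex{0,0,0} = 1
G(6) = mex{1,1,1} = 0
G(7) = mex{0,0,0} = 1
G(8) = mex{1,1,1,0} = 2
G(9) = mex{2,0,0,1} = 3
G(10) = mex{3,1,1,0} = 2
G(11) = mex{2,2,0,1} = 3
G(12) = mex{3,3,1,0} = 2
G(13) = mex{2,2,2,1} = 0
G(14) = mex{0,3,3,0} = 1
G(15) = mex{1,2,2,1} = 0
G(16) = mex{0,0,3,2} = 1
G(17) = mex{1,1,2,3} = 0
G(18) = mex{0,0,0,2} = 1
G(19) = mex{1,1,1,3} = 0
G(20) = mex{0,0,0,2} = 1
G_C(20) = 1.
Combined Grundy value = 2 ⊕ 2 ⊕ 1 = 1.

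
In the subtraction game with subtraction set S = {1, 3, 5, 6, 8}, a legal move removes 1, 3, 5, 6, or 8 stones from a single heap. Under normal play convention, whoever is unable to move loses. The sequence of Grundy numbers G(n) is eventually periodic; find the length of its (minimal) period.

n :  0  1  2  3  4  5  6  7  8  9 10 11 12 13 14 15 16 17 18 19 20 21 22 23
G :  0  1  0  1  0  1  2  3  2  3  2  0  1  0  1  0  1  2  3  2  3  2  0  1
G(n+11) = G(n) holds for n = 0,…,7 (a full window of length max(S) = 8), so the sequence is purely periodic with period 11.

11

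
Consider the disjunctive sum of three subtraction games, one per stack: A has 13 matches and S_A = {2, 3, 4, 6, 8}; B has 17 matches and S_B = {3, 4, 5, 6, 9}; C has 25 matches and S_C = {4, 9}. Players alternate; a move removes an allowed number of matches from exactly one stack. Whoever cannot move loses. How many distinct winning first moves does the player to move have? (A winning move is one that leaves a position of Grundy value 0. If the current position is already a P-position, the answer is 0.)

Stack A, S = {2, 3, 4, 6, 8}:
n :  0  1  2  3  4  5  6  7  8  9 10 11 12 13
G :  0  0  1  1  2  2  3  3  4  4  0  0  1  1
G_A(13) = 1.
Stack B, S = {3, 4, 5, 6, 9}:
G(0) = 0
G(1) = mex{} = 0
G(2) = mex{} = 0
G(3) = mex{0} = 1
G(4) = mex{0,0} = 1
G(5) = mex{0,0,0} = 1
G(6) = mex{1,0,0,0} = 2
G(7) = mex{1,1,0,0} = 2
G(8) = mex{1,1,1,0} = 2
G(9) = mex{2,1,1,1,0} = 3
G(10) = mex{2,2,1,1,0} = 3
G(11) = mex{2,2,2,1,0} = 3
G(12) = mex{3,2,2,2,1} = 0
G(13) = mex{3,3,2,2,1} = 0
G(14) = mex{3,3,3,2,1} = 0
G(15) = mex{0,3,3,3,2} = 1
G(16) = mex{0,0,3,3,2} = 1
G(17) = mex{0,0,0,3,2} = 1
G_B(17) = 1.
Stack C, S = {4, 9}:
G(0) = 0
G(1) = mex{} = 0
G(2) = mex{} = 0
G(3) = mex{} = 0
G(4) = mex{0} = 1
G(5) = mex{0} = 1
G(6) = mex{0} = 1
G(7) = mex{0} = 1
G(8) = mex{1} = 0
G(9) = mex{1,0} = 2
G(10) = mex{1,0} = 2
G(11) = mex{1,0} = 2
G(12) = mex{0,0} = 1
G(13) = mex{2,1} = 0
G(14) = mex{2,1} = 0
G(15) = mex{2,1} = 0
G(16) = mex{1,1} = 0
G(17) = mex{0,0} = 1
G(18) = mex{0,2} = 1
G(19) = mex{0,2} = 1
G(20) = mex{0,2} = 1
G(21) = mex{1,1} = 0
G(22) = mex{1,0} = 2
G(23) = mex{1,0} = 2
G(24) = mex{1,0} = 2
G(25) = mex{0,0} = 1
G_C(25) = 1.
Combined Grundy value = 1 ⊕ 1 ⊕ 1 = 1.
A winning move leaves total XOR = 0, i.e. changes one component's Grundy value g to g ⊕ X where X is the current total.
Stack A: need g' = 1⊕1 = 0. Options: 13−2→G=0, 13−3→G=0, 13−4→G=4, 13−6→G=3, 13−8→G=2. Hits: 2.
Stack B: need g' = 1⊕1 = 0. Options: 17−3→G=0, 17−4→G=0, 17−5→G=0, 17−6→G=3, 17−9→G=2. Hits: 3.
Stack C: need g' = 1⊕1 = 0. Options: 25−4→G=0, 25−9→G=0. Hits: 2.

7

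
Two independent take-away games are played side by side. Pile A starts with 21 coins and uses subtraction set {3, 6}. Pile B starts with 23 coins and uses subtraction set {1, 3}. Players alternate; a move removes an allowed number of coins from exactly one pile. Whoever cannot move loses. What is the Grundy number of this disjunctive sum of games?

Pile A, S = {3, 6}:
n :  0  1  2  3  4  5  6  7  8  9 10 11 12 13 14 15 16 17 18 19 20 21
G :  0  0  0  1  1  1  2  2  2  0  0  0  1  1  1  2  2  2  0  0  0  1
G_A(21) = 1.
Pile B, S = {1, 3}:
G(0) = 0
G(1) = mex{0} = 1
G(2) = mex{1} = 0
G(3) = mex{0,0} = 1
G(4) = mex{1,1} = 0
G(5) = mex{0,0} = 1
G(6) = mex{1,1} = 0
G(7) = mex{0,0} = 1
G(8) = mex{1,1} = 0
G(9) = mex{0,0} = 1
G(10) = mex{1,1} = 0
G(11) = mex{0,0} = 1
G(12) = mex{1,1} = 0
G(13) = mex{0,0} = 1
G(14) = mex{1,1} = 0
G(15) = mex{0,0} = 1
G(16) = mex{1,1} = 0
G(17) = mex{0,0} = 1
G(18) = mex{1,1} = 0
G(19) = mex{0,0} = 1
G(20) = mex{1,1} = 0
G(21) = mex{0,0} = 1
G(22) = mex{1,1} = 0
G(23) = mex{0,0} = 1
G_B(23) = 1.
Combined Grundy value = 1 ⊕ 1 = 0.

0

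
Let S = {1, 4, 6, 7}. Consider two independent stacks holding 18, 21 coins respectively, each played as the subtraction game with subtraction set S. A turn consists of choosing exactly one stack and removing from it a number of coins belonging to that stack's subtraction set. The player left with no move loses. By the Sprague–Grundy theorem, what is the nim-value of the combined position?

All stacks use S = {1, 4, 6, 7}:
n :  0  1  2  3  4  5  6  7  8  9 10 11 12 13 14 15 16 17 18 19 20 21
G :  0  1  0  1  2  0  1  2  3  2  0  1  2  0  1  0  1  2  0  1  2  3
Stack A: G(18) = 0.
Stack B: G(21) = 3.
Combined Grundy value = 0 ⊕ 3 = 3.

3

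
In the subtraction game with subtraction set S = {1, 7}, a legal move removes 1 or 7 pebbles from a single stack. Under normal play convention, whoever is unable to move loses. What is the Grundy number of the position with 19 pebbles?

n :  0  1  2  3  4  5  6  7  8  9 10 11 12 13 14 15 16 17 18 19
G :  0  1  0  1  0  1  0  1  0  1  0  1  0  1  0  1  0  1  0  1

1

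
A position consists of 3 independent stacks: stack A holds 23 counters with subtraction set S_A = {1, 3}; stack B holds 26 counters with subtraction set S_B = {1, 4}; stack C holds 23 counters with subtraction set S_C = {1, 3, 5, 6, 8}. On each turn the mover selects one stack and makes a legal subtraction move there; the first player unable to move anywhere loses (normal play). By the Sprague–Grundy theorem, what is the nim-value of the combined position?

Stack A, S = {1, 3}:
n :  0  1  2  3  4  5  6  7  8  9 10 11 12 13 14 15 16 17 18 19 20 21 22 23
G :  0  1  0  1  0  1  0  1  0  1  0  1  0  1  0  1  0  1  0  1  0  1  0  1
G_A(23) = 1.
Stack B, S = {1, 4}:
n :  0  1  2  3  4  5  6  7  8  9 10 11 12 13 14 15 16 17 18 19 20 21 22 23 24 25 26
G :  0  1  0  1  2  0  1  0  1  2  0  1  0  1  2  0  1  0  1  2  0  1  0  1  2  0  1
G_B(26) = 1.
Stack C, S = {1, 3, 5, 6, 8}:
n :  0  1  2  3  4  5  6  7  8  9 10 11 12 13 14 15 16 17 18 19 20 21 22 23
G :  0  1  0  1  0  1  2  3  2  3  2  0  1  0  1  0  1  2  3  2  3  2  0  1
G_C(23) = 1.
Combined Grundy value = 1 ⊕ 1 ⊕ 1 = 1.

1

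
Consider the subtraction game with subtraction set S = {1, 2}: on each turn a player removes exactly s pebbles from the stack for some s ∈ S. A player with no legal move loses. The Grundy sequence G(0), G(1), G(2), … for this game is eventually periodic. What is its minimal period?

3

G(0) = 0
G(1) = mex{0} = 1
G(2) = mex{1,0} = 2
G(3) = mex{2,1} = 0
G(4) = mex{0,2} = 1
G(5) = mex{1,0} = 2
G(6) = mex{2,1} = 0
G(7) = mex{0,2} = 1
G(8) = mex{1,0} = 2
G(9) = mex{2,1} = 0
G(10) = mex{0,2} = 1
G(11) = mex{1,0} = 2
G(12) = mex{2,1} = 0
G(13) = mex{0,2} = 1
G(14) = mex{1,0} = 2
G(n+3) = G(n) holds for n = 0,…,1 (a full window of length max(S) = 2), so the sequence is purely periodic with period 3.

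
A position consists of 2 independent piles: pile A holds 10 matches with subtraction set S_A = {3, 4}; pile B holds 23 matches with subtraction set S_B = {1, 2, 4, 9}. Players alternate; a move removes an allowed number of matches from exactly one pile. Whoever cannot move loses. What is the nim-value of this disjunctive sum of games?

Pile A, S = {3, 4}:
n :  0  1  2  3  4  5  6  7  8  9 10
G :  0  0  0  1  1  1  2  0  0  0  1
G_A(10) = 1.
Pile B, S = {1, 2, 4, 9}:
G(0) = 0
G(1) = mex{0} = 1
G(2) = mex{1,0} = 2
G(3) = mex{2,1} = 0
G(4) = mex{0,2,0} = 1
G(5) = mex{1,0,1} = 2
G(6) = mex{2,1,2} = 0
G(7) = mex{0,2,0} = 1
G(8) = mex{1,0,1} = 2
G(9) = mex{2,1,2,0} = 3
G(10) = mex{3,2,0,1} = 4
G(11) = mex{4,3,1,2} = 0
G(12) = mex{0,4,2,0} = 1
G(13) = mex{1,0,3,1} = 2
G(14) = mex{2,1,4,2} = 0
G(15) = mex{0,2,0,0} = 1
G(16) = mex{1,0,1,1} = 2
G(17) = mex{2,1,2,2} = 0
G(18) = mex{0,2,0,3} = 1
G(19) = mex{1,0,1,4} = 2
G(20) = mex{2,1,2,0} = 3
G(21) = mex{3,2,0,1} = 4
G(22) = mex{4,3,1,2} = 0
G(23) = mex{0,4,2,0} = 1
G_B(23) = 1.
Combined Grundy value = 1 ⊕ 1 = 0.

0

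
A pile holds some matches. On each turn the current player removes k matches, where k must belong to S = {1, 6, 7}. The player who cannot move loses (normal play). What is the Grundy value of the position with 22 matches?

n :  0  1  2  3  4  5  6  7  8  9 10 11 12 13 14 15 16 17 18 19 20 21 22
G :  0  1  0  1  0  1  2  3  2  3  2  3  0  1  0  1  0  1  2  3  2  3  2

2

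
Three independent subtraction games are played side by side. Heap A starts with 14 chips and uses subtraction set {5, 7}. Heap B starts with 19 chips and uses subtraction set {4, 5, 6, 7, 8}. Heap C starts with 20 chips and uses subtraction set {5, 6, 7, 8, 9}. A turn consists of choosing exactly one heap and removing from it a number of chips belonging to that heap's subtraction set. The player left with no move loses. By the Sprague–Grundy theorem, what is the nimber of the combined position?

Heap A, S = {5, 7}:
G(0) = 0
G(1) = mex{} = 0
G(2) = mex{} = 0
G(3) = mex{} = 0
G(4) = mex{} = 0
G(5) = mex{0} = 1
G(6) = mex{0} = 1
G(7) = mex{0,0} = 1
G(8) = mex{0,0} = 1
G(9) = mex{0,0} = 1
G(10) = mex{1,0} = 2
G(11) = mex{1,0} = 2
G(12) = mex{1,1} = 0
G(13) = mex{1,1} = 0
G(14) = mex{1,1} = 0
G_A(14) = 0.
Heap B, S = {4, 5, 6, 7, 8}:
G(0) = 0
G(1) = mex{} = 0
G(2) = mex{} = 0
G(3) = mex{} = 0
G(4) = mex{0} = 1
G(5) = mex{0,0} = 1
G(6) = mex{0,0,0} = 1
G(7) = mex{0,0,0,0} = 1
G(8) = mex{1,0,0,0,0} = 2
G(9) = mex{1,1,0,0,0} = 2
G(10) = mex{1,1,1,0,0} = 2
G(11) = mex{1,1,1,1,0} = 2
G(12) = mex{2,1,1,1,1} = 0
G(13) = mex{2,2,1,1,1} = 0
G(14) = mex{2,2,2,1,1} = 0
G(15) = mex{2,2,2,2,1} = 0
G(16) = mex{0,2,2,2,2} = 1
G(17) = mex{0,0,2,2,2} = 1
G(18) = mex{0,0,0,2,2} = 1
G(19) = mex{0,0,0,0,2} = 1
G_B(19) = 1.
Heap C, S = {5, 6, 7, 8, 9}:
n :  0  1  2  3  4  5  6  7  8  9 10 11 12 13 14 15 16 17 18 19 20
G :  0  0  0  0  0  1  1  1  1  1  2  2  2  2  0  0  0  0  0  1  1
G_C(20) = 1.
Combined Grundy value = 0 ⊕ 1 ⊕ 1 = 0.

0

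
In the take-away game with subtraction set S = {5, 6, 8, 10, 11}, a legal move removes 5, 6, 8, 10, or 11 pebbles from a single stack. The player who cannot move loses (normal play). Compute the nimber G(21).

1

n :  0  1  2  3  4  5  6  7  8  9 10 11 12 13 14 15 16 17 18 19 20 21
G :  0  0  0  0  0  1  1  1  1  1  2  2  2  2  2  3  0  0  0  0  0  1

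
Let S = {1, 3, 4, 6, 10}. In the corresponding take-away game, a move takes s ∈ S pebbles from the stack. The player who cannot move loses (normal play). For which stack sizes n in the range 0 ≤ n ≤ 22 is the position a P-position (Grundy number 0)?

0, 2, 7, 9, 14, 16, 21

n :  0  1  2  3  4  5  6  7  8  9 10 11 12 13 14 15 16 17 18 19 20 21 22
G :  0  1  0  1  2  3  2  0  1  0  1  2  3  2  0  1  0  1  2  3  2  0  1
P-positions are exactly the n with G(n) = 0.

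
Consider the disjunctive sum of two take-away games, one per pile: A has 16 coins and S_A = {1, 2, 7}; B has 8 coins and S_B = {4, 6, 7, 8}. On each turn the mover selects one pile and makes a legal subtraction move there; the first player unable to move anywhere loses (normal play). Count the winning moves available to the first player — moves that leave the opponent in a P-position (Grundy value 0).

Pile A, S = {1, 2, 7}:
G(0) = 0
G(1) = mex{0} = 1
G(2) = mex{1,0} = 2
G(3) = mex{2,1} = 0
G(4) = mex{0,2} = 1
G(5) = mex{1,0} = 2
G(6) = mex{2,1} = 0
G(7) = mex{0,2,0} = 1
G(8) = mex{1,0,1} = 2
G(9) = mex{2,1,2} = 0
G(10) = mex{0,2,0} = 1
G(11) = mex{1,0,1} = 2
G(12) = mex{2,1,2} = 0
G(13) = mex{0,2,0} = 1
G(14) = mex{1,0,1} = 2
G(15) = mex{2,1,2} = 0
G(16) = mex{0,2,0} = 1
G_A(16) = 1.
Pile B, S = {4, 6, 7, 8}:
G(0) = 0
G(1) = mex{} = 0
G(2) = mex{} = 0
G(3) = mex{} = 0
G(4) = mex{0} = 1
G(5) = mex{0} = 1
G(6) = mex{0,0} = 1
G(7) = mex{0,0,0} = 1
G(8) = mex{1,0,0,0} = 2
G_B(8) = 2.
Combined Grundy value = 1 ⊕ 2 = 3.
A winning move leaves total XOR = 0, i.e. changes one component's Grundy value g to g ⊕ X where X is the current total.
Pile A: need g' = 1⊕3 = 2. Options: 16−1→G=0, 16−2→G=2, 16−7→G=0. Hits: 1.
Pile B: need g' = 2⊕3 = 1. Options: 8−4→G=1, 8−6→G=0, 8−7→G=0, 8−8→G=0. Hits: 1.

2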